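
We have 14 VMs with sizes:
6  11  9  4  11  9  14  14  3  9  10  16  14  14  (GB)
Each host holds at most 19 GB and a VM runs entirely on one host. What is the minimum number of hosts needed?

9

Total = 16 + 14 + 14 + 14 + 14 + 11 + 11 + 10 + 9 + 9 + 9 + 6 + 4 + 3 = 144 GB.
Lower bound: ⌈144/19⌉ = 8 hosts.
A packing using 9 hosts:
  host 1: 16 + 3 = 19
  host 2: 14 + 4 = 18
  host 3: 14 = 14
  host 4: 14 = 14
  host 5: 14 = 14
  host 6: 11 + 6 = 17
  host 7: 11 = 11
  host 8: 10 + 9 = 19
  host 9: 9 + 9 = 18
No arrangement into 8 hosts stays within capacity, so 9 is optimal.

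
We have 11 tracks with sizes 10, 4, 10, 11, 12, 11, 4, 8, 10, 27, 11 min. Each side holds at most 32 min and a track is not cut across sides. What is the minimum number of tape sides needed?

4

Total = 27 + 12 + 11 + 11 + 11 + 10 + 10 + 10 + 8 + 4 + 4 = 118 min.
Lower bound: ⌈118/32⌉ = 4 tape sides.
A packing using 4 tape sides:
  side 1: 27 + 4 = 31
  side 2: 12 + 11 + 8 = 31
  side 3: 11 + 11 + 10 = 32
  side 4: 10 + 10 + 4 = 24
This matches the lower bound, so 4 is optimal.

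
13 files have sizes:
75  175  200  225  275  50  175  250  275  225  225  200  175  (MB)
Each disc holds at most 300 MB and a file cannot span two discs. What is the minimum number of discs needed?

Total = 275 + 275 + 250 + 225 + 225 + 225 + 200 + 200 + 175 + 175 + 175 + 75 + 50 = 2525 MB.
Lower bound: ⌈2525/300⌉ = 9 discs.
Also, 11 files each exceed 150 MB, and no two of those can share a disc, so at least 11 discs are needed.
A packing using 11 discs:
  disc 1: 275 = 275
  disc 2: 275 = 275
  disc 3: 250 + 50 = 300
  disc 4: 225 + 75 = 300
  disc 5: 225 = 225
  disc 6: 225 = 225
  disc 7: 200 = 200
  disc 8: 200 = 200
  disc 9: 175 = 175
  disc 10: 175 = 175
  disc 11: 175 = 175
This matches the lower bound, so 11 is optimal.

11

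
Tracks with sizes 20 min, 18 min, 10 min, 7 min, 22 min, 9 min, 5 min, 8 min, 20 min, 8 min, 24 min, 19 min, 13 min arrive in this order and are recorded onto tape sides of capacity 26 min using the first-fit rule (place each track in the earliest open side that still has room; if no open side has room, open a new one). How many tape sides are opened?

9

  20 → side 1 (new)  [load 20/26]
  18 → side 2 (new)  [load 18/26]
  10 → side 3 (new)  [load 10/26]
  7 → side 2  [load 25/26]
  22 → side 4 (new)  [load 22/26]
  9 → side 3  [load 19/26]
  5 → side 1  [load 25/26]
  8 → side 5 (new)  [load 8/26]
  20 → side 6 (new)  [load 20/26]
  8 → side 5  [load 16/26]
  24 → side 7 (new)  [load 24/26]
  19 → side 8 (new)  [load 19/26]
  13 → side 9 (new)  [load 13/26]
9 tape sides opened.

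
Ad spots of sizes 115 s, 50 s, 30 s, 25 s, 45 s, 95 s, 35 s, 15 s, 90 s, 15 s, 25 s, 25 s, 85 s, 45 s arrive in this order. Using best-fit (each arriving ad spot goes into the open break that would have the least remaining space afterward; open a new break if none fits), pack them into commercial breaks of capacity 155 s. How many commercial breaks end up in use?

  115 → break 1 (new)  [load 115/155]
  50 → break 2 (new)  [load 50/155]
  30 → break 1  [load 145/155]
  25 → break 2  [load 75/155]
  45 → break 2  [load 120/155]
  95 → break 3 (new)  [load 95/155]
  35 → break 2  [load 155/155]
  15 → break 3  [load 110/155]
  90 → break 4 (new)  [load 90/155]
  15 → break 3  [load 125/155]
  25 → break 3  [load 150/155]
  25 → break 4  [load 115/155]
  85 → break 5 (new)  [load 85/155]
  45 → break 5  [load 130/155]
5 commercial breaks opened.

5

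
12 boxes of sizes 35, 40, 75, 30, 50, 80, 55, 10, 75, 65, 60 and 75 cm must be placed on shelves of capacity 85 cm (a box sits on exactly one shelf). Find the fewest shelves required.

Total = 80 + 75 + 75 + 75 + 65 + 60 + 55 + 50 + 40 + 35 + 30 + 10 = 650 cm.
Lower bound: ⌈650/85⌉ = 8 shelves.
A packing using 9 shelves:
  shelf 1: 80 = 80
  shelf 2: 75 + 10 = 85
  shelf 3: 75 = 75
  shelf 4: 75 = 75
  shelf 5: 65 = 65
  shelf 6: 60 = 60
  shelf 7: 55 + 30 = 85
  shelf 8: 50 + 35 = 85
  shelf 9: 40 = 40
No arrangement into 8 shelves stays within capacity, so 9 is optimal.

9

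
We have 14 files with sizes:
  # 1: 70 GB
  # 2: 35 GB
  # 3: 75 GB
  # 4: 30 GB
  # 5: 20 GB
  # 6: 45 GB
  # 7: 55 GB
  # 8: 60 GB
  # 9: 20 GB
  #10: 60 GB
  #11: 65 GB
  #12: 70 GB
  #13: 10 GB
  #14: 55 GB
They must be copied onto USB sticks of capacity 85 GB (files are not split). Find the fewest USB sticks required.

Total = 75 + 70 + 70 + 65 + 60 + 60 + 55 + 55 + 45 + 35 + 30 + 20 + 20 + 10 = 670 GB.
Lower bound: ⌈670/85⌉ = 8 USB sticks.
Also, 9 files each exceed 85/2 GB, and no two of those can share a USB stick, so at least 9 USB sticks are needed.
A packing using 9 USB sticks:
  USB stick 1: 75 + 10 = 85
  USB stick 2: 70 = 70
  USB stick 3: 70 = 70
  USB stick 4: 65 + 20 = 85
  USB stick 5: 60 + 20 = 80
  USB stick 6: 60 = 60
  USB stick 7: 55 + 30 = 85
  USB stick 8: 55 = 55
  USB stick 9: 45 + 35 = 80
This matches the lower bound, so 9 is optimal.

9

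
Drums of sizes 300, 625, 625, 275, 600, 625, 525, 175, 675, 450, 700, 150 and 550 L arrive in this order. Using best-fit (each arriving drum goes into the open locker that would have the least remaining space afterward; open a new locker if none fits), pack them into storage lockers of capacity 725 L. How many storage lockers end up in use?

10

  300 → locker 1 (new)  [load 300/725]
  625 → locker 2 (new)  [load 625/725]
  625 → locker 3 (new)  [load 625/725]
  275 → locker 1  [load 575/725]
  600 → locker 4 (new)  [load 600/725]
  625 → locker 5 (new)  [load 625/725]
  525 → locker 6 (new)  [load 525/725]
  175 → locker 6  [load 700/725]
  675 → locker 7 (new)  [load 675/725]
  450 → locker 8 (new)  [load 450/725]
  700 → locker 9 (new)  [load 700/725]
  150 → locker 1  [load 725/725]
  550 → locker 10 (new)  [load 550/725]
10 storage lockers opened.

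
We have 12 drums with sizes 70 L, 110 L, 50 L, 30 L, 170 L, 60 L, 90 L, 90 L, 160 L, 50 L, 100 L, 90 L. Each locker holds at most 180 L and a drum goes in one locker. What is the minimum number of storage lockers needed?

Total = 170 + 160 + 110 + 100 + 90 + 90 + 90 + 70 + 60 + 50 + 50 + 30 = 1070 L.
Lower bound: ⌈1070/180⌉ = 6 storage lockers.
A packing using 7 storage lockers:
  locker 1: 170 = 170
  locker 2: 160 = 160
  locker 3: 110 + 70 = 180
  locker 4: 100 + 60 = 160
  locker 5: 90 + 90 = 180
  locker 6: 90 + 50 + 30 = 170
  locker 7: 50 = 50
No arrangement into 6 storage lockers stays within capacity, so 7 is optimal.

7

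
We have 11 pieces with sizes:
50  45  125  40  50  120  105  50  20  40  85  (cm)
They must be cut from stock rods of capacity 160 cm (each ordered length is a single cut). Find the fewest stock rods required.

5

Total = 125 + 120 + 105 + 85 + 50 + 50 + 50 + 45 + 40 + 40 + 20 = 730 cm.
Lower bound: ⌈730/160⌉ = 5 stock rods.
A packing using 5 stock rods:
  stock rod 1: 125 + 20 = 145
  stock rod 2: 120 + 40 = 160
  stock rod 3: 105 + 50 = 155
  stock rod 4: 85 + 50 = 135
  stock rod 5: 50 + 45 + 40 = 135
This matches the lower bound, so 5 is optimal.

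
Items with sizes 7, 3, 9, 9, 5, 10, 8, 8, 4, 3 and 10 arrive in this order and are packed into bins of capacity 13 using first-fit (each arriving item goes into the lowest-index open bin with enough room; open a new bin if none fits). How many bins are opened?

7

  7 → bin 1 (new)  [load 7/13]
  3 → bin 1  [load 10/13]
  9 → bin 2 (new)  [load 9/13]
  9 → bin 3 (new)  [load 9/13]
  5 → bin 4 (new)  [load 5/13]
  10 → bin 5 (new)  [load 10/13]
  8 → bin 4  [load 13/13]
  8 → bin 6 (new)  [load 8/13]
  4 → bin 2  [load 13/13]
  3 → bin 1  [load 13/13]
  10 → bin 7 (new)  [load 10/13]
7 bins opened.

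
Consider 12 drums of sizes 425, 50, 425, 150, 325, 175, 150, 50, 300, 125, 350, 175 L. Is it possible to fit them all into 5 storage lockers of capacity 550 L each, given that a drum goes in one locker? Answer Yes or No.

Total = 2700 L; ⌈2700/550⌉ = 5.
The bound of 5 does not rule out 5, but exhaustive search shows no assignment into 5 storage lockers of capacity 550 L exists — the minimum is 6.

No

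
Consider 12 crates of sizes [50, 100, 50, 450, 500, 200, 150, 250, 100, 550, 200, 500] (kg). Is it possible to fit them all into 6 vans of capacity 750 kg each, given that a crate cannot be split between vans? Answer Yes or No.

A valid assignment using 5 vans:
  van 1: 550 + 200 = 750
  van 2: 500 + 250 = 750
  van 3: 500 + 200 + 50 = 750
  van 4: 450 + 150 + 100 + 50 = 750
  van 5: 100 = 100
That uses only 5 ≤ 6, so 6 vans are enough.

Yes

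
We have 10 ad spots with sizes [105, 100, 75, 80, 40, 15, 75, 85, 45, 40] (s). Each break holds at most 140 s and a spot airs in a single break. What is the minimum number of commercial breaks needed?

6

Total = 105 + 100 + 85 + 80 + 75 + 75 + 45 + 40 + 40 + 15 = 660 s.
Lower bound: ⌈660/140⌉ = 5 commercial breaks.
Also, 6 ad spots each exceed 70 s, and no two of those can share a break, so at least 6 commercial breaks are needed.
A packing using 6 commercial breaks:
  break 1: 105 + 15 = 120
  break 2: 100 + 40 = 140
  break 3: 85 + 45 = 130
  break 4: 80 + 40 = 120
  break 5: 75 = 75
  break 6: 75 = 75
This matches the lower bound, so 6 is optimal.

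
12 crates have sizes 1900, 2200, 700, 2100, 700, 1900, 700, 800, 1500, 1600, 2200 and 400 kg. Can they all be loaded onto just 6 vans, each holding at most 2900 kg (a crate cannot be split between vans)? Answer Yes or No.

Total = 16700 kg; ⌈16700/2900⌉ = 6.
7 crates each exceed half the capacity and cannot share a van, forcing at least 7 vans.
At least 7 vans are required, but only 6 are allowed.

No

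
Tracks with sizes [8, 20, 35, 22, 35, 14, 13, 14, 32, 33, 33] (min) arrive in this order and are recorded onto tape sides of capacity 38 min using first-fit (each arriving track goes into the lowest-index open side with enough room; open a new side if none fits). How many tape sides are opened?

8

  8 → side 1 (new)  [load 8/38]
  20 → side 1  [load 28/38]
  35 → side 2 (new)  [load 35/38]
  22 → side 3 (new)  [load 22/38]
  35 → side 4 (new)  [load 35/38]
  14 → side 3  [load 36/38]
  13 → side 5 (new)  [load 13/38]
  14 → side 5  [load 27/38]
  32 → side 6 (new)  [load 32/38]
  33 → side 7 (new)  [load 33/38]
  33 → side 8 (new)  [load 33/38]
8 tape sides opened.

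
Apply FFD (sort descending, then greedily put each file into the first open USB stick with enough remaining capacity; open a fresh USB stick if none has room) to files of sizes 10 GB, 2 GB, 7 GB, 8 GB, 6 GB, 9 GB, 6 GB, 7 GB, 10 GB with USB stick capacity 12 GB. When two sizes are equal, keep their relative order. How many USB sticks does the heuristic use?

7

Sorted descending: 10, 10, 9, 8, 7, 7, 6, 6, 2.
  10 → USB stick 1 (new)  [load 10/12]
  10 → USB stick 2 (new)  [load 10/12]
  9 → USB stick 3 (new)  [load 9/12]
  8 → USB stick 4 (new)  [load 8/12]
  7 → USB stick 5 (new)  [load 7/12]
  7 → USB stick 6 (new)  [load 7/12]
  6 → USB stick 7 (new)  [load 6/12]
  6 → USB stick 7  [load 12/12]
  2 → USB stick 1  [load 12/12]
7 USB sticks opened.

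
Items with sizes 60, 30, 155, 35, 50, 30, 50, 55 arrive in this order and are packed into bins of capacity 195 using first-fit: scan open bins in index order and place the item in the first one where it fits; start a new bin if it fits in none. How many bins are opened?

  60 → bin 1 (new)  [load 60/195]
  30 → bin 1  [load 90/195]
  155 → bin 2 (new)  [load 155/195]
  35 → bin 1  [load 125/195]
  50 → bin 1  [load 175/195]
  30 → bin 2  [load 185/195]
  50 → bin 3 (new)  [load 50/195]
  55 → bin 3  [load 105/195]
3 bins opened.

3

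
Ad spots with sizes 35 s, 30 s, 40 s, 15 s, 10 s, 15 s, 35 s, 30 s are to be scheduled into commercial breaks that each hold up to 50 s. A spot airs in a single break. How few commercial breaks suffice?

Total = 40 + 35 + 35 + 30 + 30 + 15 + 15 + 10 = 210 s.
Lower bound: ⌈210/50⌉ = 5 commercial breaks.
A packing using 5 commercial breaks:
  break 1: 40 + 10 = 50
  break 2: 35 + 15 = 50
  break 3: 35 + 15 = 50
  break 4: 30 = 30
  break 5: 30 = 30
This matches the lower bound, so 5 is optimal.

5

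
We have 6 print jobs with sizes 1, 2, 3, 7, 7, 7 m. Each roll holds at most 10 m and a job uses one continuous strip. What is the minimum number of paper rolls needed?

Total = 7 + 7 + 7 + 3 + 2 + 1 = 27 m.
Lower bound: ⌈27/10⌉ = 3 paper rolls.
A packing using 3 paper rolls:
  roll 1: 7 + 3 = 10
  roll 2: 7 + 2 + 1 = 10
  roll 3: 7 = 7
This matches the lower bound, so 3 is optimal.

3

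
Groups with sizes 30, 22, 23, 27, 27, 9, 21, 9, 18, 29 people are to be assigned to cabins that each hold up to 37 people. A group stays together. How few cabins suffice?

Total = 30 + 29 + 27 + 27 + 23 + 22 + 21 + 18 + 9 + 9 = 215 people.
Lower bound: ⌈215/37⌉ = 6 cabins.
Also, 7 groups each exceed 37/2 people, and no two of those can share a cabin, so at least 7 cabins are needed.
A packing using 8 cabins:
  cabin 1: 30 = 30
  cabin 2: 29 = 29
  cabin 3: 27 + 9 = 36
  cabin 4: 27 + 9 = 36
  cabin 5: 23 = 23
  cabin 6: 22 = 22
  cabin 7: 21 = 21
  cabin 8: 18 = 18
No arrangement into 7 cabins stays within capacity, so 8 is optimal.

8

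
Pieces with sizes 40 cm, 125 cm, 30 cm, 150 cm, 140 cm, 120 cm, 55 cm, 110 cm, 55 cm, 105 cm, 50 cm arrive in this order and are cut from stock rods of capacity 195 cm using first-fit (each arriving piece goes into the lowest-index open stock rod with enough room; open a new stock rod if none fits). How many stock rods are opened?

  40 → stock rod 1 (new)  [load 40/195]
  125 → stock rod 1  [load 165/195]
  30 → stock rod 1  [load 195/195]
  150 → stock rod 2 (new)  [load 150/195]
  140 → stock rod 3 (new)  [load 140/195]
  120 → stock rod 4 (new)  [load 120/195]
  55 → stock rod 3  [load 195/195]
  110 → stock rod 5 (new)  [load 110/195]
  55 → stock rod 4  [load 175/195]
  105 → stock rod 6 (new)  [load 105/195]
  50 → stock rod 5  [load 160/195]
6 stock rods opened.

6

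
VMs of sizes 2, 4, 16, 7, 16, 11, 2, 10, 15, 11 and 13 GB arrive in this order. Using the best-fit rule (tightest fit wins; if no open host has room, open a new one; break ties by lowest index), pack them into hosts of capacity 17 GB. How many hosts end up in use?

8

  2 → host 1 (new)  [load 2/17]
  4 → host 1  [load 6/17]
  16 → host 2 (new)  [load 16/17]
  7 → host 1  [load 13/17]
  16 → host 3 (new)  [load 16/17]
  11 → host 4 (new)  [load 11/17]
  2 → host 1  [load 15/17]
  10 → host 5 (new)  [load 10/17]
  15 → host 6 (new)  [load 15/17]
  11 → host 7 (new)  [load 11/17]
  13 → host 8 (new)  [load 13/17]
8 hosts opened.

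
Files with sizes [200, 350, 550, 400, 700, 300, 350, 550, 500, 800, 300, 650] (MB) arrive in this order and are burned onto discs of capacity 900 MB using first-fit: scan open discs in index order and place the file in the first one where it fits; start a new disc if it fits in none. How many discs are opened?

7

  200 → disc 1 (new)  [load 200/900]
  350 → disc 1  [load 550/900]
  550 → disc 2 (new)  [load 550/900]
  400 → disc 3 (new)  [load 400/900]
  700 → disc 4 (new)  [load 700/900]
  300 → disc 1  [load 850/900]
  350 → disc 2  [load 900/900]
  550 → disc 5 (new)  [load 550/900]
  500 → disc 3  [load 900/900]
  800 → disc 6 (new)  [load 800/900]
  300 → disc 5  [load 850/900]
  650 → disc 7 (new)  [load 650/900]
7 discs opened.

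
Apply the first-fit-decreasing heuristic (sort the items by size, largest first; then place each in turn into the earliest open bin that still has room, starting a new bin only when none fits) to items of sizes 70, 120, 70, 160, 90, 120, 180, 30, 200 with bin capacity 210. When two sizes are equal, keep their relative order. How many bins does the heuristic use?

6

Sorted descending: 200, 180, 160, 120, 120, 90, 70, 70, 30.
  200 → bin 1 (new)  [load 200/210]
  180 → bin 2 (new)  [load 180/210]
  160 → bin 3 (new)  [load 160/210]
  120 → bin 4 (new)  [load 120/210]
  120 → bin 5 (new)  [load 120/210]
  90 → bin 4  [load 210/210]
  70 → bin 5  [load 190/210]
  70 → bin 6 (new)  [load 70/210]
  30 → bin 2  [load 210/210]
6 bins opened.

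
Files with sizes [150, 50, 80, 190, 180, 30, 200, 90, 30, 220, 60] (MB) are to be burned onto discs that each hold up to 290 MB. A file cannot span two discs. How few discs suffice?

Total = 220 + 200 + 190 + 180 + 150 + 90 + 80 + 60 + 50 + 30 + 30 = 1280 MB.
Lower bound: ⌈1280/290⌉ = 5 discs.
A packing using 5 discs:
  disc 1: 220 + 60 = 280
  disc 2: 200 + 90 = 290
  disc 3: 190 + 80 = 270
  disc 4: 180 + 50 + 30 + 30 = 290
  disc 5: 150 = 150
This matches the lower bound, so 5 is optimal.

5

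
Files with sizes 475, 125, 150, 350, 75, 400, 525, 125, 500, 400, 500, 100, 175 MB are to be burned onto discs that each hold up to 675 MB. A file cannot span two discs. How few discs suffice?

Total = 525 + 500 + 500 + 475 + 400 + 400 + 350 + 175 + 150 + 125 + 125 + 100 + 75 = 3900 MB.
Lower bound: ⌈3900/675⌉ = 6 discs.
Also, 7 files each exceed 675/2 MB, and no two of those can share a disc, so at least 7 discs are needed.
A packing using 7 discs:
  disc 1: 525 + 150 = 675
  disc 2: 500 + 175 = 675
  disc 3: 500 + 125 = 625
  disc 4: 475 + 125 + 75 = 675
  disc 5: 400 + 100 = 500
  disc 6: 400 = 400
  disc 7: 350 = 350
This matches the lower bound, so 7 is optimal.

7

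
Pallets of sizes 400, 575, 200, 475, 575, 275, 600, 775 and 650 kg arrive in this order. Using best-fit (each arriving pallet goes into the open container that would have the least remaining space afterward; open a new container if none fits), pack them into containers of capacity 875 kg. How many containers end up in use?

6

  400 → container 1 (new)  [load 400/875]
  575 → container 2 (new)  [load 575/875]
  200 → container 2  [load 775/875]
  475 → container 1  [load 875/875]
  575 → container 3 (new)  [load 575/875]
  275 → container 3  [load 850/875]
  600 → container 4 (new)  [load 600/875]
  775 → container 5 (new)  [load 775/875]
  650 → container 6 (new)  [load 650/875]
6 containers opened.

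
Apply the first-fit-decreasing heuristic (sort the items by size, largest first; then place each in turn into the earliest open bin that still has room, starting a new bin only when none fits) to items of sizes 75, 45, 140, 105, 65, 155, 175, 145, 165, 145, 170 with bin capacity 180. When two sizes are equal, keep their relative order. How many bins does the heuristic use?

9

Sorted descending: 175, 170, 165, 155, 145, 145, 140, 105, 75, 65, 45.
  175 → bin 1 (new)  [load 175/180]
  170 → bin 2 (new)  [load 170/180]
  165 → bin 3 (new)  [load 165/180]
  155 → bin 4 (new)  [load 155/180]
  145 → bin 5 (new)  [load 145/180]
  145 → bin 6 (new)  [load 145/180]
  140 → bin 7 (new)  [load 140/180]
  105 → bin 8 (new)  [load 105/180]
  75 → bin 8  [load 180/180]
  65 → bin 9 (new)  [load 65/180]
  45 → bin 9  [load 110/180]
9 bins opened.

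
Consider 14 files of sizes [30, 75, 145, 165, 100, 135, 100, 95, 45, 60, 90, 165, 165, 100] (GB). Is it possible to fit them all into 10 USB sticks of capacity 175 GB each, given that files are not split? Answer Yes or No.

Yes

A valid assignment using 10 USB sticks:
  USB stick 1: 165 = 165
  USB stick 2: 165 = 165
  USB stick 3: 165 = 165
  USB stick 4: 145 + 30 = 175
  USB stick 5: 135 = 135
  USB stick 6: 100 + 75 = 175
  USB stick 7: 100 + 60 = 160
  USB stick 8: 100 + 45 = 145
  USB stick 9: 95 = 95
  USB stick 10: 90 = 90
Every load is within 175 GB, so 10 USB sticks suffice.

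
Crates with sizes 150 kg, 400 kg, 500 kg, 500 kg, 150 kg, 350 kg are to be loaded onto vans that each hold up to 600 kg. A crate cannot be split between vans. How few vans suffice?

Total = 500 + 500 + 400 + 350 + 150 + 150 = 2050 kg.
Lower bound: ⌈2050/600⌉ = 4 vans.
A packing using 4 vans:
  van 1: 500 = 500
  van 2: 500 = 500
  van 3: 400 + 150 = 550
  van 4: 350 + 150 = 500
This matches the lower bound, so 4 is optimal.

4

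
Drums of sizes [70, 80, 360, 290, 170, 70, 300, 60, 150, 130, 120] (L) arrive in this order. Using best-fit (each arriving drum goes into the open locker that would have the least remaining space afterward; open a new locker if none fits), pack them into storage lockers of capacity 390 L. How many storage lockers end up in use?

6

  70 → locker 1 (new)  [load 70/390]
  80 → locker 1  [load 150/390]
  360 → locker 2 (new)  [load 360/390]
  290 → locker 3 (new)  [load 290/390]
  170 → locker 1  [load 320/390]
  70 → locker 1  [load 390/390]
  300 → locker 4 (new)  [load 300/390]
  60 → locker 4  [load 360/390]
  150 → locker 5 (new)  [load 150/390]
  130 → locker 5  [load 280/390]
  120 → locker 6 (new)  [load 120/390]
6 storage lockers opened.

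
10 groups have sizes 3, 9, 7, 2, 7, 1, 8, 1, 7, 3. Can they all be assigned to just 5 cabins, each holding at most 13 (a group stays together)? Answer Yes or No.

Yes

A valid assignment using 5 cabins:
  cabin 1: 9 + 3 + 1 = 13
  cabin 2: 8 + 3 + 2 = 13
  cabin 3: 7 + 1 = 8
  cabin 4: 7 = 7
  cabin 5: 7 = 7
Every load is within 13, so 5 cabins suffice.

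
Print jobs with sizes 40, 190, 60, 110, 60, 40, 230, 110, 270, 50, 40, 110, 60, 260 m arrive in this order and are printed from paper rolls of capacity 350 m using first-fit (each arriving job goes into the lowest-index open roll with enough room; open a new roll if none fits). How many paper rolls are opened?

5

  40 → roll 1 (new)  [load 40/350]
  190 → roll 1  [load 230/350]
  60 → roll 1  [load 290/350]
  110 → roll 2 (new)  [load 110/350]
  60 → roll 1  [load 350/350]
  40 → roll 2  [load 150/350]
  230 → roll 3 (new)  [load 230/350]
  110 → roll 2  [load 260/350]
  270 → roll 4 (new)  [load 270/350]
  50 → roll 2  [load 310/350]
  40 → roll 2  [load 350/350]
  110 → roll 3  [load 340/350]
  60 → roll 4  [load 330/350]
  260 → roll 5 (new)  [load 260/350]
5 paper rolls opened.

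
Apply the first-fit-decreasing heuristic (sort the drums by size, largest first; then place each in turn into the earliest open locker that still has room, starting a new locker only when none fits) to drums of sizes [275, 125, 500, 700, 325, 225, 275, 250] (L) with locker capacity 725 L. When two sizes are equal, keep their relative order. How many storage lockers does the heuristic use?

4

Sorted descending: 700, 500, 325, 275, 275, 250, 225, 125.
  700 → locker 1 (new)  [load 700/725]
  500 → locker 2 (new)  [load 500/725]
  325 → locker 3 (new)  [load 325/725]
  275 → locker 3  [load 600/725]
  275 → locker 4 (new)  [load 275/725]
  250 → locker 4  [load 525/725]
  225 → locker 2  [load 725/725]
  125 → locker 3  [load 725/725]
4 storage lockers opened.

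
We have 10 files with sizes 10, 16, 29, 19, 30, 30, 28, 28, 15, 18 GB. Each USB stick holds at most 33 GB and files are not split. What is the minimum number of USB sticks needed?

8

Total = 30 + 30 + 29 + 28 + 28 + 19 + 18 + 16 + 15 + 10 = 223 GB.
Lower bound: ⌈223/33⌉ = 7 USB sticks.
A packing using 8 USB sticks:
  USB stick 1: 30 = 30
  USB stick 2: 30 = 30
  USB stick 3: 29 = 29
  USB stick 4: 28 = 28
  USB stick 5: 28 = 28
  USB stick 6: 19 + 10 = 29
  USB stick 7: 18 + 15 = 33
  USB stick 8: 16 = 16
No arrangement into 7 USB sticks stays within capacity, so 8 is optimal.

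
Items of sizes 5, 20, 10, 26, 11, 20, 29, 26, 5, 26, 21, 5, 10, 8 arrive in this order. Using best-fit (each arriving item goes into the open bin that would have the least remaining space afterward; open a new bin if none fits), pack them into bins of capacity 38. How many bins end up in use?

  5 → bin 1 (new)  [load 5/38]
  20 → bin 1  [load 25/38]
  10 → bin 1  [load 35/38]
  26 → bin 2 (new)  [load 26/38]
  11 → bin 2  [load 37/38]
  20 → bin 3 (new)  [load 20/38]
  29 → bin 4 (new)  [load 29/38]
  26 → bin 5 (new)  [load 26/38]
  5 → bin 4  [load 34/38]
  26 → bin 6 (new)  [load 26/38]
  21 → bin 7 (new)  [load 21/38]
  5 → bin 5  [load 31/38]
  10 → bin 6  [load 36/38]
  8 → bin 7  [load 29/38]
7 bins opened.

7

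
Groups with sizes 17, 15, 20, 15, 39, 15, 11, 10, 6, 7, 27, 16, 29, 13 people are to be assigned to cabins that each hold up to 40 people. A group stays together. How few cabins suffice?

Total = 39 + 29 + 27 + 20 + 17 + 16 + 15 + 15 + 15 + 13 + 11 + 10 + 7 + 6 = 240 people.
Lower bound: ⌈240/40⌉ = 6 cabins.
A packing using 7 cabins:
  cabin 1: 39 = 39
  cabin 2: 29 + 11 = 40
  cabin 3: 27 + 13 = 40
  cabin 4: 20 + 17 = 37
  cabin 5: 16 + 15 + 7 = 38
  cabin 6: 15 + 15 + 10 = 40
  cabin 7: 6 = 6
No arrangement into 6 cabins stays within capacity, so 7 is optimal.

7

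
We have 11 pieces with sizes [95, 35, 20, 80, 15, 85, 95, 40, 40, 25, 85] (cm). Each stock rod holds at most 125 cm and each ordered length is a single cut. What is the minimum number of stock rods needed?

6

Total = 95 + 95 + 85 + 85 + 80 + 40 + 40 + 35 + 25 + 20 + 15 = 615 cm.
Lower bound: ⌈615/125⌉ = 5 stock rods.
A packing using 6 stock rods:
  stock rod 1: 95 + 25 = 120
  stock rod 2: 95 + 20 = 115
  stock rod 3: 85 + 40 = 125
  stock rod 4: 85 + 40 = 125
  stock rod 5: 80 + 35 = 115
  stock rod 6: 15 = 15
No arrangement into 5 stock rods stays within capacity, so 6 is optimal.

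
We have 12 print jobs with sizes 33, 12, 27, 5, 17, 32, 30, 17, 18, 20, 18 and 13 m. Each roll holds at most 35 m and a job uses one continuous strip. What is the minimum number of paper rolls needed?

8

Total = 33 + 32 + 30 + 27 + 20 + 18 + 18 + 17 + 17 + 13 + 12 + 5 = 242 m.
Lower bound: ⌈242/35⌉ = 7 paper rolls.
A packing using 8 paper rolls:
  roll 1: 33 = 33
  roll 2: 32 = 32
  roll 3: 30 + 5 = 35
  roll 4: 27 = 27
  roll 5: 20 + 13 = 33
  roll 6: 18 + 17 = 35
  roll 7: 18 + 17 = 35
  roll 8: 12 = 12
No arrangement into 7 paper rolls stays within capacity, so 8 is optimal.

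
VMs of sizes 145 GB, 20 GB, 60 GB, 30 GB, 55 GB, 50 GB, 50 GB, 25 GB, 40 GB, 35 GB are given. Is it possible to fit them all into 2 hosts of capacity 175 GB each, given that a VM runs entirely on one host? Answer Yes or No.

Total = 510 GB; ⌈510/175⌉ = 3.
At least 3 hosts are required, but only 2 are allowed.

No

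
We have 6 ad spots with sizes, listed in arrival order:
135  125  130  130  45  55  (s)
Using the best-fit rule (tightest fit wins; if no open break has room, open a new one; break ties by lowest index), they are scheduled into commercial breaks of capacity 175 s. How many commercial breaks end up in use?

5

  135 → break 1 (new)  [load 135/175]
  125 → break 2 (new)  [load 125/175]
  130 → break 3 (new)  [load 130/175]
  130 → break 4 (new)  [load 130/175]
  45 → break 3  [load 175/175]
  55 → break 5 (new)  [load 55/175]
5 commercial breaks opened.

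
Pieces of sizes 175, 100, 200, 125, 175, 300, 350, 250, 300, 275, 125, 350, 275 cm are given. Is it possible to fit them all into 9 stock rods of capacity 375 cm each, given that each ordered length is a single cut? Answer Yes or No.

A valid assignment using 9 stock rods:
  stock rod 1: 350 = 350
  stock rod 2: 350 = 350
  stock rod 3: 300 = 300
  stock rod 4: 300 = 300
  stock rod 5: 275 + 100 = 375
  stock rod 6: 275 = 275
  stock rod 7: 250 + 125 = 375
  stock rod 8: 200 + 175 = 375
  stock rod 9: 175 + 125 = 300
Every load is within 375 cm, so 9 stock rods suffice.

Yes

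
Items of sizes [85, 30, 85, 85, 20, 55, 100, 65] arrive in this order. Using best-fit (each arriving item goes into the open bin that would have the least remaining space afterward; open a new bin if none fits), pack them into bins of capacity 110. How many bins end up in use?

  85 → bin 1 (new)  [load 85/110]
  30 → bin 2 (new)  [load 30/110]
  85 → bin 3 (new)  [load 85/110]
  85 → bin 4 (new)  [load 85/110]
  20 → bin 1  [load 105/110]
  55 → bin 2  [load 85/110]
  100 → bin 5 (new)  [load 100/110]
  65 → bin 6 (new)  [load 65/110]
6 bins opened.

6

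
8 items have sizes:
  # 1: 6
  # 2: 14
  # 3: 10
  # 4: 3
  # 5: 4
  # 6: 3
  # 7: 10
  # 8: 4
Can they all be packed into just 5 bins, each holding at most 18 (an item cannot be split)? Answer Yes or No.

A valid assignment using 4 bins:
  bin 1: 14 + 4 = 18
  bin 2: 10 + 6 = 16
  bin 3: 10 + 4 + 3 = 17
  bin 4: 3 = 3
That uses only 4 ≤ 5, so 5 bins are enough.

Yes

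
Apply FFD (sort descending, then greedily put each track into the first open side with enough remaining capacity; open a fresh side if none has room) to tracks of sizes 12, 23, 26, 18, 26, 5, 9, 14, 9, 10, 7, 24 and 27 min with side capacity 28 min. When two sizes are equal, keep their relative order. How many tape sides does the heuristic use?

Sorted descending: 27, 26, 26, 24, 23, 18, 14, 12, 10, 9, 9, 7, 5.
  27 → side 1 (new)  [load 27/28]
  26 → side 2 (new)  [load 26/28]
  26 → side 3 (new)  [load 26/28]
  24 → side 4 (new)  [load 24/28]
  23 → side 5 (new)  [load 23/28]
  18 → side 6 (new)  [load 18/28]
  14 → side 7 (new)  [load 14/28]
  12 → side 7  [load 26/28]
  10 → side 6  [load 28/28]
  9 → side 8 (new)  [load 9/28]
  9 → side 8  [load 18/28]
  7 → side 8  [load 25/28]
  5 → side 5  [load 28/28]
8 tape sides opened.

8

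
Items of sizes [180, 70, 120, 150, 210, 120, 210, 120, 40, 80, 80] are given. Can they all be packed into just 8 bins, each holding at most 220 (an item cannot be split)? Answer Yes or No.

A valid assignment using 7 bins:
  bin 1: 210 = 210
  bin 2: 210 = 210
  bin 3: 180 + 40 = 220
  bin 4: 150 + 70 = 220
  bin 5: 120 + 80 = 200
  bin 6: 120 + 80 = 200
  bin 7: 120 = 120
That uses only 7 ≤ 8, so 8 bins are enough.

Yes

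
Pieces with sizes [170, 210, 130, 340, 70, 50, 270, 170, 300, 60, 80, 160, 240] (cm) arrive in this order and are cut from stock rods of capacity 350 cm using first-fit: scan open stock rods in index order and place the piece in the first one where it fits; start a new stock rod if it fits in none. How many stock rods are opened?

7

  170 → stock rod 1 (new)  [load 170/350]
  210 → stock rod 2 (new)  [load 210/350]
  130 → stock rod 1  [load 300/350]
  340 → stock rod 3 (new)  [load 340/350]
  70 → stock rod 2  [load 280/350]
  50 → stock rod 1  [load 350/350]
  270 → stock rod 4 (new)  [load 270/350]
  170 → stock rod 5 (new)  [load 170/350]
  300 → stock rod 6 (new)  [load 300/350]
  60 → stock rod 2  [load 340/350]
  80 → stock rod 4  [load 350/350]
  160 → stock rod 5  [load 330/350]
  240 → stock rod 7 (new)  [load 240/350]
7 stock rods opened.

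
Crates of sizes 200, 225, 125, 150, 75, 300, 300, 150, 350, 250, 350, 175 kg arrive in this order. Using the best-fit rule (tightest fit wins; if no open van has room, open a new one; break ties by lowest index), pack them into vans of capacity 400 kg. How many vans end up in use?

  200 → van 1 (new)  [load 200/400]
  225 → van 2 (new)  [load 225/400]
  125 → van 2  [load 350/400]
  150 → van 1  [load 350/400]
  75 → van 3 (new)  [load 75/400]
  300 → van 3  [load 375/400]
  300 → van 4 (new)  [load 300/400]
  150 → van 5 (new)  [load 150/400]
  350 → van 6 (new)  [load 350/400]
  250 → van 5  [load 400/400]
  350 → van 7 (new)  [load 350/400]
  175 → van 8 (new)  [load 175/400]
8 vans opened.

8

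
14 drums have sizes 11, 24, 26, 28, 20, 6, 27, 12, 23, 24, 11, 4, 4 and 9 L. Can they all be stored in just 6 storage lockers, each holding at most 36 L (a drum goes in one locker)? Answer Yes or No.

No

Total = 229 L; ⌈229/36⌉ = 7.
At least 7 storage lockers are required, but only 6 are allowed.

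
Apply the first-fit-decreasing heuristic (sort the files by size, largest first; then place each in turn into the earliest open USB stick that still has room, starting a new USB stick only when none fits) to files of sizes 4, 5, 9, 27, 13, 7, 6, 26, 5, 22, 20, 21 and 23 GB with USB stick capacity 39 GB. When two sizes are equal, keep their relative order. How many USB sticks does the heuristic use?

Sorted descending: 27, 26, 23, 22, 21, 20, 13, 9, 7, 6, 5, 5, 4.
  27 → USB stick 1 (new)  [load 27/39]
  26 → USB stick 2 (new)  [load 26/39]
  23 → USB stick 3 (new)  [load 23/39]
  22 → USB stick 4 (new)  [load 22/39]
  21 → USB stick 5 (new)  [load 21/39]
  20 → USB stick 6 (new)  [load 20/39]
  13 → USB stick 2  [load 39/39]
  9 → USB stick 1  [load 36/39]
  7 → USB stick 3  [load 30/39]
  6 → USB stick 3  [load 36/39]
  5 → USB stick 4  [load 27/39]
  5 → USB stick 4  [load 32/39]
  4 → USB stick 4  [load 36/39]
6 USB sticks opened.

6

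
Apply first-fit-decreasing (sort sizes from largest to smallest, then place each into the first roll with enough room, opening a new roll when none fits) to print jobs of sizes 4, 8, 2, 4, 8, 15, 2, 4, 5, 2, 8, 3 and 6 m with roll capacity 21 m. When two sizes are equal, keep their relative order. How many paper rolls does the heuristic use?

4

Sorted descending: 15, 8, 8, 8, 6, 5, 4, 4, 4, 3, 2, 2, 2.
  15 → roll 1 (new)  [load 15/21]
  8 → roll 2 (new)  [load 8/21]
  8 → roll 2  [load 16/21]
  8 → roll 3 (new)  [load 8/21]
  6 → roll 1  [load 21/21]
  5 → roll 2  [load 21/21]
  4 → roll 3  [load 12/21]
  4 → roll 3  [load 16/21]
  4 → roll 3  [load 20/21]
  3 → roll 4 (new)  [load 3/21]
  2 → roll 4  [load 5/21]
  2 → roll 4  [load 7/21]
  2 → roll 4  [load 9/21]
4 paper rolls opened.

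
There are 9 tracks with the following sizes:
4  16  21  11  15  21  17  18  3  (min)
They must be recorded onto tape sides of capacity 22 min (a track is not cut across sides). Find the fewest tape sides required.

7

Total = 21 + 21 + 18 + 17 + 16 + 15 + 11 + 4 + 3 = 126 min.
Lower bound: ⌈126/22⌉ = 6 tape sides.
A packing using 7 tape sides:
  side 1: 21 = 21
  side 2: 21 = 21
  side 3: 18 + 4 = 22
  side 4: 17 + 3 = 20
  side 5: 16 = 16
  side 6: 15 = 15
  side 7: 11 = 11
No arrangement into 6 tape sides stays within capacity, so 7 is optimal.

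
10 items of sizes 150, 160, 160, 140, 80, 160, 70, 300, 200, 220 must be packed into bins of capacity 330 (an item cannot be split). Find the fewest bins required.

6

Total = 300 + 220 + 200 + 160 + 160 + 160 + 150 + 140 + 80 + 70 = 1640.
Lower bound: ⌈1640/330⌉ = 5 bins.
A packing using 6 bins:
  bin 1: 300 = 300
  bin 2: 220 + 80 = 300
  bin 3: 200 + 70 = 270
  bin 4: 160 + 160 = 320
  bin 5: 160 + 150 = 310
  bin 6: 140 = 140
No arrangement into 5 bins stays within capacity, so 6 is optimal.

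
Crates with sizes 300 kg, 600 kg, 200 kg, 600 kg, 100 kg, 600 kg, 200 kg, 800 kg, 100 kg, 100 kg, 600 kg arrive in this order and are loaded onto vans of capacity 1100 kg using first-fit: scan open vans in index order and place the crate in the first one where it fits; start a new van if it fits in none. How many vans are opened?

  300 → van 1 (new)  [load 300/1100]
  600 → van 1  [load 900/1100]
  200 → van 1  [load 1100/1100]
  600 → van 2 (new)  [load 600/1100]
  100 → van 2  [load 700/1100]
  600 → van 3 (new)  [load 600/1100]
  200 → van 2  [load 900/1100]
  800 → van 4 (new)  [load 800/1100]
  100 → van 2  [load 1000/1100]
  100 → van 2  [load 1100/1100]
  600 → van 5 (new)  [load 600/1100]
5 vans opened.

5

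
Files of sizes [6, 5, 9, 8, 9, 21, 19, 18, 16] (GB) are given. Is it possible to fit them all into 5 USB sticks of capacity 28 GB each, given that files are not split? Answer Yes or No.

A valid assignment using 5 USB sticks:
  USB stick 1: 21 + 6 = 27
  USB stick 2: 19 + 9 = 28
  USB stick 3: 18 + 9 = 27
  USB stick 4: 16 + 8 = 24
  USB stick 5: 5 = 5
Every load is within 28 GB, so 5 USB sticks suffice.

Yes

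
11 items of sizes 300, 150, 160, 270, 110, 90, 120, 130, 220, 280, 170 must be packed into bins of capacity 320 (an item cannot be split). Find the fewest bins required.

7

Total = 300 + 280 + 270 + 220 + 170 + 160 + 150 + 130 + 120 + 110 + 90 = 2000.
Lower bound: ⌈2000/320⌉ = 7 bins.
A packing using 7 bins:
  bin 1: 300 = 300
  bin 2: 280 = 280
  bin 3: 270 = 270
  bin 4: 220 + 90 = 310
  bin 5: 170 + 150 = 320
  bin 6: 160 + 130 = 290
  bin 7: 120 + 110 = 230
This matches the lower bound, so 7 is optimal.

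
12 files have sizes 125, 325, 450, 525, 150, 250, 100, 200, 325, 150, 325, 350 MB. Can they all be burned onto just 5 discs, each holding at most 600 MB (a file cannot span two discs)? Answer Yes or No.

Total = 3275 MB; ⌈3275/600⌉ = 6.
At least 6 discs are required, but only 5 are allowed.

No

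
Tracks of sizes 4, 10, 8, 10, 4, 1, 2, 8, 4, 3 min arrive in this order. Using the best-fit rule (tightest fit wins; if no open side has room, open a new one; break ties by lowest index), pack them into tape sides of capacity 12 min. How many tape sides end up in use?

  4 → side 1 (new)  [load 4/12]
  10 → side 2 (new)  [load 10/12]
  8 → side 1  [load 12/12]
  10 → side 3 (new)  [load 10/12]
  4 → side 4 (new)  [load 4/12]
  1 → side 2  [load 11/12]
  2 → side 3  [load 12/12]
  8 → side 4  [load 12/12]
  4 → side 5 (new)  [load 4/12]
  3 → side 5  [load 7/12]
5 tape sides opened.

5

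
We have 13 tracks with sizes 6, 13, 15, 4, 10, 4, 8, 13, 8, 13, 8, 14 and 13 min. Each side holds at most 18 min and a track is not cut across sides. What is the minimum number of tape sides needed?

9

Total = 15 + 14 + 13 + 13 + 13 + 13 + 10 + 8 + 8 + 8 + 6 + 4 + 4 = 129 min.
Lower bound: ⌈129/18⌉ = 8 tape sides.
A packing using 9 tape sides:
  side 1: 15 = 15
  side 2: 14 + 4 = 18
  side 3: 13 + 4 = 17
  side 4: 13 = 13
  side 5: 13 = 13
  side 6: 13 = 13
  side 7: 10 + 8 = 18
  side 8: 8 + 8 = 16
  side 9: 6 = 6
No arrangement into 8 tape sides stays within capacity, so 9 is optimal.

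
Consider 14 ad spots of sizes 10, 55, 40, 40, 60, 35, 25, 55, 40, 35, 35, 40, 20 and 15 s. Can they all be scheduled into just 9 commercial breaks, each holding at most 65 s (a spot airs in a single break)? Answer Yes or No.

No

Total = 505 s; ⌈505/65⌉ = 8.
10 ad spots each exceed half the capacity and cannot share a break, forcing at least 10 commercial breaks.
At least 10 commercial breaks are required, but only 9 are allowed.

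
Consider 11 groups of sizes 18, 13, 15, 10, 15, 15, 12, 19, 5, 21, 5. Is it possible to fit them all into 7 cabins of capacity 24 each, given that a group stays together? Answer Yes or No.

Total = 148; ⌈148/24⌉ = 7.
The bound of 7 does not rule out 7, but exhaustive search shows no assignment into 7 cabins of capacity 24 exists — the minimum is 8.

No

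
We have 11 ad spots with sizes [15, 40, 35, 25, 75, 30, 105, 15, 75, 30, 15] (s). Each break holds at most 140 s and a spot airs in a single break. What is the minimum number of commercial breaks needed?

Total = 105 + 75 + 75 + 40 + 35 + 30 + 30 + 25 + 15 + 15 + 15 = 460 s.
Lower bound: ⌈460/140⌉ = 4 commercial breaks.
A packing using 4 commercial breaks:
  break 1: 105 + 35 = 140
  break 2: 75 + 40 + 25 = 140
  break 3: 75 + 30 + 30 = 135
  break 4: 15 + 15 + 15 = 45
This matches the lower bound, so 4 is optimal.

4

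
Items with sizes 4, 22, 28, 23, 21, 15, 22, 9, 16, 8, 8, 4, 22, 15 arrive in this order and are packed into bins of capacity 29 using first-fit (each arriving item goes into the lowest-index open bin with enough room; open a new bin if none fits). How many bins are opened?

9

  4 → bin 1 (new)  [load 4/29]
  22 → bin 1  [load 26/29]
  28 → bin 2 (new)  [load 28/29]
  23 → bin 3 (new)  [load 23/29]
  21 → bin 4 (new)  [load 21/29]
  15 → bin 5 (new)  [load 15/29]
  22 → bin 6 (new)  [load 22/29]
  9 → bin 5  [load 24/29]
  16 → bin 7 (new)  [load 16/29]
  8 → bin 4  [load 29/29]
  8 → bin 7  [load 24/29]
  4 → bin 3  [load 27/29]
  22 → bin 8 (new)  [load 22/29]
  15 → bin 9 (new)  [load 15/29]
9 bins opened.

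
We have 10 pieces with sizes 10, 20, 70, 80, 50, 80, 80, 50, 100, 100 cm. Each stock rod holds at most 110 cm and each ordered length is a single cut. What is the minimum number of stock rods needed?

Total = 100 + 100 + 80 + 80 + 80 + 70 + 50 + 50 + 20 + 10 = 640 cm.
Lower bound: ⌈640/110⌉ = 6 stock rods.
A packing using 7 stock rods:
  stock rod 1: 100 + 10 = 110
  stock rod 2: 100 = 100
  stock rod 3: 80 + 20 = 100
  stock rod 4: 80 = 80
  stock rod 5: 80 = 80
  stock rod 6: 70 = 70
  stock rod 7: 50 + 50 = 100
No arrangement into 6 stock rods stays within capacity, so 7 is optimal.

7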